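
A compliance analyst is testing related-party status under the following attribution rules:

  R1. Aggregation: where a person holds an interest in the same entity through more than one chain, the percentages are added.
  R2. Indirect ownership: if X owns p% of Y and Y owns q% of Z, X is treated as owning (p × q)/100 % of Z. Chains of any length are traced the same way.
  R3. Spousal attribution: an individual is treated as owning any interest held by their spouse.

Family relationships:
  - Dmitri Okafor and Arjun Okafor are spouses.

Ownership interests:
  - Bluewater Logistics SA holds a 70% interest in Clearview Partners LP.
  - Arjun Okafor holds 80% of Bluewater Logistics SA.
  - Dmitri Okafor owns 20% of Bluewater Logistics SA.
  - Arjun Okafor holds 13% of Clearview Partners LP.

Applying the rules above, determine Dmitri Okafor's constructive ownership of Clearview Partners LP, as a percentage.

By spousal attribution (R3), Dmitri Okafor is treated as also owning Arjun Okafor's interest in Bluewater Logistics SA, giving 20% + 80% = 100%.
By spousal attribution (R3), Dmitri Okafor is treated as owning Arjun Okafor's 13% interest in Clearview Partners LP.
Chain via Bluewater Logistics SA (R2): 100% × 70% = 70% of Clearview Partners LP.
Direct interest in Clearview Partners LP: 13%.
Aggregating (R1): 70% + 13% = 83%.

83%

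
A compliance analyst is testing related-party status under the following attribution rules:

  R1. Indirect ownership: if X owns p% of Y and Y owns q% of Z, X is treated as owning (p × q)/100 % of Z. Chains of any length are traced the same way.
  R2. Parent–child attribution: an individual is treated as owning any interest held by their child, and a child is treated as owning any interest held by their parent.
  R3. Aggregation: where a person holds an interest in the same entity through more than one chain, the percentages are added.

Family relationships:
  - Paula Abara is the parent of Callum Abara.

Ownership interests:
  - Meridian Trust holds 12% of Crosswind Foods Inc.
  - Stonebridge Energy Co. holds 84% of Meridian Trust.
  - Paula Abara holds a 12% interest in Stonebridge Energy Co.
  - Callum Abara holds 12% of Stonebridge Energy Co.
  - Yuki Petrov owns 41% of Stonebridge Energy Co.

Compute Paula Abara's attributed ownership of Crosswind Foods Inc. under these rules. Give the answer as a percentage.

By parent–child attribution (R2), Paula Abara is treated as also owning Callum Abara's interest in Stonebridge Energy Co, giving 12% + 12% = 24%.
Chain via Stonebridge Energy Co. → Meridian Trust (R1): 24% × 84% × 12% = 2.4192% of Crosswind Foods Inc.

2.4192%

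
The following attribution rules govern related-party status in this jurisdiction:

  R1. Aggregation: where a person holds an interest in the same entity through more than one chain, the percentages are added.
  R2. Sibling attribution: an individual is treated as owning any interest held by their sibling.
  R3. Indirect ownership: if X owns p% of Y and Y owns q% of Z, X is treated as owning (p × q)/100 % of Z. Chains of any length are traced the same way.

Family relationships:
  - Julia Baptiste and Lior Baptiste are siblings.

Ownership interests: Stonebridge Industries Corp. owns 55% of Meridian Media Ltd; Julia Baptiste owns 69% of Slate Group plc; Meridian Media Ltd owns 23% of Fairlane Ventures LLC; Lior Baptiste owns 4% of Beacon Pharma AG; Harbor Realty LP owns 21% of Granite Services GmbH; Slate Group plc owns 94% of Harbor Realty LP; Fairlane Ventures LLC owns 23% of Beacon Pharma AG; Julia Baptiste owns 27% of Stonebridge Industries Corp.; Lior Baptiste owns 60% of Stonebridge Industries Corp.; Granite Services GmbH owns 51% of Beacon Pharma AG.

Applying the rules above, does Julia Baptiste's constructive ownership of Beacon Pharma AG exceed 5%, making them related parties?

Yes

By sibling attribution (R2), Julia Baptiste is treated as also owning Lior Baptiste's interest in Stonebridge Industries Corp, giving 27% + 60% = 87%.
By sibling attribution (R2), Julia Baptiste is treated as owning Lior Baptiste's 4% interest in Beacon Pharma AG.
Chain via Slate Group plc → Harbor Realty LP → Granite Services GmbH (R3): 69% × 94% × 21% × 51% = 6.946506% of Beacon Pharma AG.
Chain via Stonebridge Industries Corp. → Meridian Media Ltd → Fairlane Ventures LLC (R3): 87% × 55% × 23% × 23% = 2.531265% of Beacon Pharma AG.
Direct interest in Beacon Pharma AG: 4%.
Aggregating (R1): 6.946506% + 2.531265% + 4% = 13.477771%.
13.477771% exceeds the 5% threshold, so Julia is a related party to Beacon Pharma AG.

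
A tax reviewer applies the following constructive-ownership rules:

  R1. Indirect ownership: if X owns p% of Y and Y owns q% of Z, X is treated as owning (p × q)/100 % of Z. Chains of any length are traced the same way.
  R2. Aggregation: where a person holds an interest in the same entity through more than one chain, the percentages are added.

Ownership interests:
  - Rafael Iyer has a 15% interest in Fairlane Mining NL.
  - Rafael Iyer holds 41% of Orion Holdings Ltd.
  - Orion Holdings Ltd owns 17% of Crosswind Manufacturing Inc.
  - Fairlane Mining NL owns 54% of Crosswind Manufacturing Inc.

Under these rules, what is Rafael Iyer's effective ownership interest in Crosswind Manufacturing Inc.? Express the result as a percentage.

Chain via Orion Holdings Ltd (R1): 41% × 17% = 6.97% of Crosswind Manufacturing Inc.
Chain via Fairlane Mining NL (R1): 15% × 54% = 8.1% of Crosswind Manufacturing Inc.
Aggregating (R2): 6.97% + 8.1% = 15.07%.

15.07%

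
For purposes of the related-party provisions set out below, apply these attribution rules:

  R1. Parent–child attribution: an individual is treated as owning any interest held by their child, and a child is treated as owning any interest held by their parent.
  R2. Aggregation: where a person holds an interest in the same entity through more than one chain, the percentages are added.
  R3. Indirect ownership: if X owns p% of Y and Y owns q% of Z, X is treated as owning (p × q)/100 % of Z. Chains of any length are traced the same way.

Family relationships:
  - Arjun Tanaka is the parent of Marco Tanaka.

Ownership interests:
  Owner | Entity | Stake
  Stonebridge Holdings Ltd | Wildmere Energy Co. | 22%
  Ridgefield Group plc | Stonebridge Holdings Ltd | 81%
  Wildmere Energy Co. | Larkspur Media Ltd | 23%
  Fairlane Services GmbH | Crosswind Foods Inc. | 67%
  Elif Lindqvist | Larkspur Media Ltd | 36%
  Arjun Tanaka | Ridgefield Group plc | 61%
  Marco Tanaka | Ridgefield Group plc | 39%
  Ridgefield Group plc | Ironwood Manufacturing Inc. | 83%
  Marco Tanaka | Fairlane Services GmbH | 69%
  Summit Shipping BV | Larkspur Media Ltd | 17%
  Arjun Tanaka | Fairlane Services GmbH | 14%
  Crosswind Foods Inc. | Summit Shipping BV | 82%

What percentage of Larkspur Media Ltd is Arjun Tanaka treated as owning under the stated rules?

11.850634%

By parent–child attribution (R1), Arjun Tanaka is treated as also owning Marco Tanaka's interest in Ridgefield Group plc, giving 61% + 39% = 100%.
By parent–child attribution (R1), Arjun Tanaka is treated as also owning Marco Tanaka's interest in Fairlane Services GmbH, giving 14% + 69% = 83%.
Chain via Ridgefield Group plc → Stonebridge Holdings Ltd → Wildmere Energy Co. (R3): 100% × 81% × 22% × 23% = 4.0986% of Larkspur Media Ltd.
Chain via Fairlane Services GmbH → Crosswind Foods Inc. → Summit Shipping BV (R3): 83% × 67% × 82% × 17% = 7.752034% of Larkspur Media Ltd.
Aggregating (R2): 4.0986% + 7.752034% = 11.850634%.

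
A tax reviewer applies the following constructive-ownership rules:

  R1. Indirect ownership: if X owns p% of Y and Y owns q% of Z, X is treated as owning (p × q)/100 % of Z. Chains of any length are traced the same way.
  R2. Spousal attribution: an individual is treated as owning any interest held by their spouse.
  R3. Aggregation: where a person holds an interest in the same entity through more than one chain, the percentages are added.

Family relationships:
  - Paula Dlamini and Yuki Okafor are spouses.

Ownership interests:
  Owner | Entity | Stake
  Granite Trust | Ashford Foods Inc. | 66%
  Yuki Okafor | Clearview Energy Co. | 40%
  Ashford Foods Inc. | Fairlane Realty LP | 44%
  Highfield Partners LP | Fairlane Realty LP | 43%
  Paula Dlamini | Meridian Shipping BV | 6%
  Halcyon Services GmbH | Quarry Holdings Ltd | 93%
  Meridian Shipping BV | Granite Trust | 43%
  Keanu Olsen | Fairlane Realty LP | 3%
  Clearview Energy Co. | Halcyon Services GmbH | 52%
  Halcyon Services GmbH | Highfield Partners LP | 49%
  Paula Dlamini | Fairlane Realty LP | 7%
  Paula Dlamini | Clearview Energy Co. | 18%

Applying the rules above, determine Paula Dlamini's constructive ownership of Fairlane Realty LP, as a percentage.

14.103944%

By spousal attribution (R2), Paula Dlamini is treated as also owning Yuki Okafor's interest in Clearview Energy Co, giving 18% + 40% = 58%.
Chain via Clearview Energy Co. → Halcyon Services GmbH → Highfield Partners LP (R1): 58% × 52% × 49% × 43% = 6.354712% of Fairlane Realty LP.
Chain via Meridian Shipping BV → Granite Trust → Ashford Foods Inc. (R1): 6% × 43% × 66% × 44% = 0.749232% of Fairlane Realty LP.
Direct interest in Fairlane Realty LP: 7%.
Aggregating (R3): 6.354712% + 0.749232% + 7% = 14.103944%.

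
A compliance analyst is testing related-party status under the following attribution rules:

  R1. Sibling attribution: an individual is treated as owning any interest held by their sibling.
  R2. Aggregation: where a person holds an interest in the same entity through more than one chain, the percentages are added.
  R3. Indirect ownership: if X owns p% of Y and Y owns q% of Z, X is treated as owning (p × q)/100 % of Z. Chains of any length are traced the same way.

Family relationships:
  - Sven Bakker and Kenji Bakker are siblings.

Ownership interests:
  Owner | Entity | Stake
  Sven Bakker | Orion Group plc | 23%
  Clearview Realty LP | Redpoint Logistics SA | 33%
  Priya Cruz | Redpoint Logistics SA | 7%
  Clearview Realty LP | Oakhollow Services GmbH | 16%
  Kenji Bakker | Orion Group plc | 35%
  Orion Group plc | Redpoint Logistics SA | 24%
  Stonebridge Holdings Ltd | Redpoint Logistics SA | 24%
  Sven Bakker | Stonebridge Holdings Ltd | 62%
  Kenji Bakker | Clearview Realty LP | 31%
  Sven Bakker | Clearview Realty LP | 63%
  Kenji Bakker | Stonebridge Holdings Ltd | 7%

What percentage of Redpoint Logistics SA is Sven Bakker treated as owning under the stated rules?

61.5%

By sibling attribution (R1), Sven Bakker is treated as also owning Kenji Bakker's interest in Stonebridge Holdings Ltd, giving 62% + 7% = 69%.
By sibling attribution (R1), Sven Bakker is treated as also owning Kenji Bakker's interest in Orion Group plc, giving 23% + 35% = 58%.
By sibling attribution (R1), Sven Bakker is treated as also owning Kenji Bakker's interest in Clearview Realty LP, giving 63% + 31% = 94%.
Chain via Stonebridge Holdings Ltd (R3): 69% × 24% = 16.56% of Redpoint Logistics SA.
Chain via Orion Group plc (R3): 58% × 24% = 13.92% of Redpoint Logistics SA.
Chain via Clearview Realty LP (R3): 94% × 33% = 31.02% of Redpoint Logistics SA.
Aggregating (R2): 16.56% + 13.92% + 31.02% = 61.5%.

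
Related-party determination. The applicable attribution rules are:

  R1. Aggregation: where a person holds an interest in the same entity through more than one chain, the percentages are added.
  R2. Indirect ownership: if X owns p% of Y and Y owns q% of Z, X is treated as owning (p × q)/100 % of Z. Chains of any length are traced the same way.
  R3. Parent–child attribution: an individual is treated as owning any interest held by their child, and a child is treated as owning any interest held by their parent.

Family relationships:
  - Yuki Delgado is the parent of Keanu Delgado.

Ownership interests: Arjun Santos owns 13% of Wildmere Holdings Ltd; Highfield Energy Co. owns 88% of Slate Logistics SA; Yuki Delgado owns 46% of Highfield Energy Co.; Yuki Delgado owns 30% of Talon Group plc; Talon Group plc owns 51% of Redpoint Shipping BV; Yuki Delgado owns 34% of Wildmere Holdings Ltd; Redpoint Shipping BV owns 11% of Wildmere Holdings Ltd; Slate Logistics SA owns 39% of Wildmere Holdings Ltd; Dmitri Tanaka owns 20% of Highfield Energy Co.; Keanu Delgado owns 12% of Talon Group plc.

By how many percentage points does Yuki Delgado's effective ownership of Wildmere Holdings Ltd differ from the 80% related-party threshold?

By parent–child attribution (R3), Yuki Delgado is treated as also owning Keanu Delgado's interest in Talon Group plc, giving 30% + 12% = 42%.
Chain via Highfield Energy Co. → Slate Logistics SA (R2): 46% × 88% × 39% = 15.7872% of Wildmere Holdings Ltd.
Chain via Talon Group plc → Redpoint Shipping BV (R2): 42% × 51% × 11% = 2.3562% of Wildmere Holdings Ltd.
Direct interest in Wildmere Holdings Ltd: 34%.
Aggregating (R1): 15.7872% + 2.3562% + 34% = 52.1434%.
52.1434% falls short of the 80% threshold by 27.8566 percentage points.

27.8566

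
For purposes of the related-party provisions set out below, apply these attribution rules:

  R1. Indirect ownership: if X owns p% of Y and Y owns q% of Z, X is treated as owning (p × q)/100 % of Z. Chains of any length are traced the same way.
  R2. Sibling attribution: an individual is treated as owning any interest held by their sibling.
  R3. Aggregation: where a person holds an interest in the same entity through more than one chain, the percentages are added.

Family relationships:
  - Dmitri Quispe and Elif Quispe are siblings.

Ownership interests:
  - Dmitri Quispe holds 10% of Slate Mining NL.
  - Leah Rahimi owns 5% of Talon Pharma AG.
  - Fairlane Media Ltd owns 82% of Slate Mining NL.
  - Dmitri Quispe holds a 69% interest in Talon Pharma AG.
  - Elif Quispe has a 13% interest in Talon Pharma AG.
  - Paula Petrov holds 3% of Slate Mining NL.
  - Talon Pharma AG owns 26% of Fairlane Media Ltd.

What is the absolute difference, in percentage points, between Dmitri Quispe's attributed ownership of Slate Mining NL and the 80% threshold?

By sibling attribution (R2), Dmitri Quispe is treated as also owning Elif Quispe's interest in Talon Pharma AG, giving 69% + 13% = 82%.
Chain via Talon Pharma AG → Fairlane Media Ltd (R1): 82% × 26% × 82% = 17.4824% of Slate Mining NL.
Direct interest in Slate Mining NL: 10%.
Aggregating (R3): 17.4824% + 10% = 27.4824%.
27.4824% falls short of the 80% threshold by 52.5176 percentage points.

52.5176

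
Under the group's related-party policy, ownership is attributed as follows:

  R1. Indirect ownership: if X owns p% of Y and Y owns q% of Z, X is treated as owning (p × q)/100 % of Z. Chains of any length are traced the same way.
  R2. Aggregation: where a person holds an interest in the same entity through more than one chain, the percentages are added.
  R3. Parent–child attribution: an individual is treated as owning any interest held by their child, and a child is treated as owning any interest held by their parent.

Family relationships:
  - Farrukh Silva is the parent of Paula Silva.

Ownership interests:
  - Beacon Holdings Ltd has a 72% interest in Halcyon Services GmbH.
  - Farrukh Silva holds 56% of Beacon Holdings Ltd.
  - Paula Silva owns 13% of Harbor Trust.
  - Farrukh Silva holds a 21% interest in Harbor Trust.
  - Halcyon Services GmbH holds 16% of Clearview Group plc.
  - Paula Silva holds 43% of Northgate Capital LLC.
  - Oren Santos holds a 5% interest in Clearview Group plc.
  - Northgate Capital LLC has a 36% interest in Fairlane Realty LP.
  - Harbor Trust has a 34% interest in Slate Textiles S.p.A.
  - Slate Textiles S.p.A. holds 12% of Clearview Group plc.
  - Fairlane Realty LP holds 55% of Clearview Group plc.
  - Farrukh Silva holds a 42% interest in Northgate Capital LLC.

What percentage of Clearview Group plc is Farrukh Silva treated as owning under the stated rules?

By parent–child attribution (R3), Farrukh Silva is treated as also owning Paula Silva's interest in Northgate Capital LLC, giving 42% + 43% = 85%.
By parent–child attribution (R3), Farrukh Silva is treated as also owning Paula Silva's interest in Harbor Trust, giving 21% + 13% = 34%.
Chain via Beacon Holdings Ltd → Halcyon Services GmbH (R1): 56% × 72% × 16% = 6.4512% of Clearview Group plc.
Chain via Northgate Capital LLC → Fairlane Realty LP (R1): 85% × 36% × 55% = 16.83% of Clearview Group plc.
Chain via Harbor Trust → Slate Textiles S.p.A. (R1): 34% × 34% × 12% = 1.3872% of Clearview Group plc.
Aggregating (R2): 6.4512% + 16.83% + 1.3872% = 24.6684%.

24.6684%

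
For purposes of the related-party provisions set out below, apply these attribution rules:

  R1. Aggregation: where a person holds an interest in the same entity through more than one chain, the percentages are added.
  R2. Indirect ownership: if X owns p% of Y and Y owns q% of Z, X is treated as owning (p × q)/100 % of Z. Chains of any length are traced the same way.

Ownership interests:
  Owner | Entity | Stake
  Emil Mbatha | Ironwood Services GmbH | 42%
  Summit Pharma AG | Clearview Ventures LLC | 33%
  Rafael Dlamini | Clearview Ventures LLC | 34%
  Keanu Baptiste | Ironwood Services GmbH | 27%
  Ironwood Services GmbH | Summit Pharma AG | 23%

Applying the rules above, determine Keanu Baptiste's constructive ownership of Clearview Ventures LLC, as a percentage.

2.0493%

Chain via Ironwood Services GmbH → Summit Pharma AG (R2): 27% × 23% × 33% = 2.0493% of Clearview Ventures LLC.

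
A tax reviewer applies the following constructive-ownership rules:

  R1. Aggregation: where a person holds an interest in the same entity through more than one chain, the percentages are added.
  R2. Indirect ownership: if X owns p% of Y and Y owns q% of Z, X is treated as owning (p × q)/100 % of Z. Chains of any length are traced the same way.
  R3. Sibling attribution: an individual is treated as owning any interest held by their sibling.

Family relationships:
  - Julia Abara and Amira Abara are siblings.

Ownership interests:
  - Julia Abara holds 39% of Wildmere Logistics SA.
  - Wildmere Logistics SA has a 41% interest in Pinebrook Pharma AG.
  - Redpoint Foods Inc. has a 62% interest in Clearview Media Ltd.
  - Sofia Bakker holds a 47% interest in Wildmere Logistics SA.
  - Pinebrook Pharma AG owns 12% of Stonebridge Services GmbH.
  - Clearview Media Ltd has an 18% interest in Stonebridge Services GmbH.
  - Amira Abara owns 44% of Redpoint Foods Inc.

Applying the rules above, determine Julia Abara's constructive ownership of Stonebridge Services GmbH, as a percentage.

By sibling attribution (R3), Julia Abara is treated as owning Amira Abara's 44% interest in Redpoint Foods Inc.
Chain via Wildmere Logistics SA → Pinebrook Pharma AG (R2): 39% × 41% × 12% = 1.9188% of Stonebridge Services GmbH.
Chain via Redpoint Foods Inc. → Clearview Media Ltd (R2): 44% × 62% × 18% = 4.9104% of Stonebridge Services GmbH.
Aggregating (R1): 1.9188% + 4.9104% = 6.8292%.

6.8292%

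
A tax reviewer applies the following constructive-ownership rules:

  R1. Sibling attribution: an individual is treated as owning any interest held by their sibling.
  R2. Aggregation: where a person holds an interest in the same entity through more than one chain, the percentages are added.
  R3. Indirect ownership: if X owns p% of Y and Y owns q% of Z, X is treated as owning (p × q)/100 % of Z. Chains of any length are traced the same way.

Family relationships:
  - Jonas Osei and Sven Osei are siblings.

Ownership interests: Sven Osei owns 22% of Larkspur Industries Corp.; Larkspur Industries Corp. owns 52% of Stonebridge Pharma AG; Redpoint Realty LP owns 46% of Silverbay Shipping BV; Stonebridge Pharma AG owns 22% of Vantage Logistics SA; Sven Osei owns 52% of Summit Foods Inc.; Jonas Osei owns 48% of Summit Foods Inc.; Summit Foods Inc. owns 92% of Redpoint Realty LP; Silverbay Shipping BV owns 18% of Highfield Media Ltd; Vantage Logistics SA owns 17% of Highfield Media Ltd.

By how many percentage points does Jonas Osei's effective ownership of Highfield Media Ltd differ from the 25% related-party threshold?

By sibling attribution (R1), Jonas Osei is treated as also owning Sven Osei's interest in Summit Foods Inc, giving 48% + 52% = 100%.
By sibling attribution (R1), Jonas Osei is treated as owning Sven Osei's 22% interest in Larkspur Industries Corp.
Chain via Summit Foods Inc. → Redpoint Realty LP → Silverbay Shipping BV (R3): 100% × 92% × 46% × 18% = 7.6176% of Highfield Media Ltd.
Chain via Larkspur Industries Corp. → Stonebridge Pharma AG → Vantage Logistics SA (R3): 22% × 52% × 22% × 17% = 0.427856% of Highfield Media Ltd.
Aggregating (R2): 7.6176% + 0.427856% = 8.045456%.
8.045456% falls short of the 25% threshold by 16.954544 percentage points.

16.954544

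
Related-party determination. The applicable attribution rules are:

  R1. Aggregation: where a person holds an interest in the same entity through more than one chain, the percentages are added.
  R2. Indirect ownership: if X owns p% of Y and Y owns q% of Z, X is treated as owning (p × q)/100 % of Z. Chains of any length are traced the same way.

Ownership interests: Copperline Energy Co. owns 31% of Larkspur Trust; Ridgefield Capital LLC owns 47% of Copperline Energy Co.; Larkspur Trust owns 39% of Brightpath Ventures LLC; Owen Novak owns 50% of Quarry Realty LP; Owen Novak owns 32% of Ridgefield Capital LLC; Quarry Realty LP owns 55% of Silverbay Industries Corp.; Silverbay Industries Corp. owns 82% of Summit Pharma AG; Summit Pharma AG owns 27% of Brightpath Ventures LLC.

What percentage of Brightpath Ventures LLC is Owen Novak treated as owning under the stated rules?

Chain via Quarry Realty LP → Silverbay Industries Corp. → Summit Pharma AG (R2): 50% × 55% × 82% × 27% = 6.0885% of Brightpath Ventures LLC.
Chain via Ridgefield Capital LLC → Copperline Energy Co. → Larkspur Trust (R2): 32% × 47% × 31% × 39% = 1.818336% of Brightpath Ventures LLC.
Aggregating (R1): 6.0885% + 1.818336% = 7.906836%.

7.906836%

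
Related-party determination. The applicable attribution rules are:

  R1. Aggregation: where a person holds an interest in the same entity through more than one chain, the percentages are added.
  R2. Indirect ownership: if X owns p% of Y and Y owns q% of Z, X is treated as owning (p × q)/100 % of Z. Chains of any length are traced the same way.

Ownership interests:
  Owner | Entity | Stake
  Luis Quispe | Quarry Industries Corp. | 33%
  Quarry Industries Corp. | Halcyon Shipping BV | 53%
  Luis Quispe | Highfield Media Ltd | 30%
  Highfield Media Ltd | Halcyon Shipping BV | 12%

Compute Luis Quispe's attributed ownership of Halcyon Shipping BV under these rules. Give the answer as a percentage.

Chain via Quarry Industries Corp. (R2): 33% × 53% = 17.49% of Halcyon Shipping BV.
Chain via Highfield Media Ltd (R2): 30% × 12% = 3.6% of Halcyon Shipping BV.
Aggregating (R1): 17.49% + 3.6% = 21.09%.

21.09%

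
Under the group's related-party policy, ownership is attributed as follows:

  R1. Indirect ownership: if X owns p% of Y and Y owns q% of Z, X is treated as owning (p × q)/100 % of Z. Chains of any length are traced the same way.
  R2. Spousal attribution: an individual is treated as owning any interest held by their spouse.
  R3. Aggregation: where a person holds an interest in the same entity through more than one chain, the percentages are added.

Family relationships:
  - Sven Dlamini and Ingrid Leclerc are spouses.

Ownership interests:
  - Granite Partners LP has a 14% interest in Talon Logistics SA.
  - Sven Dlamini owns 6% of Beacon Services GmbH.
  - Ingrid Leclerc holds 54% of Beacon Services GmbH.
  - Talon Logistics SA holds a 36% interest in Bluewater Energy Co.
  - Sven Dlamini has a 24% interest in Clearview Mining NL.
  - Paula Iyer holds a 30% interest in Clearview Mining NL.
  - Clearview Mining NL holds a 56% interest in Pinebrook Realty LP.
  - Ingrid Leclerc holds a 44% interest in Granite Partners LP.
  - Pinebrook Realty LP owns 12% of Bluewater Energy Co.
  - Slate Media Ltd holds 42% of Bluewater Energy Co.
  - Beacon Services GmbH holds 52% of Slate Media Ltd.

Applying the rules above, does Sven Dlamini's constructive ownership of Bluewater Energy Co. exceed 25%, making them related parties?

No

By spousal attribution (R2), Sven Dlamini is treated as also owning Ingrid Leclerc's interest in Beacon Services GmbH, giving 6% + 54% = 60%.
By spousal attribution (R2), Sven Dlamini is treated as owning Ingrid Leclerc's 44% interest in Granite Partners LP.
Chain via Clearview Mining NL → Pinebrook Realty LP (R1): 24% × 56% × 12% = 1.6128% of Bluewater Energy Co.
Chain via Beacon Services GmbH → Slate Media Ltd (R1): 60% × 52% × 42% = 13.104% of Bluewater Energy Co.
Chain via Granite Partners LP → Talon Logistics SA (R1): 44% × 14% × 36% = 2.2176% of Bluewater Energy Co.
Aggregating (R3): 1.6128% + 13.104% + 2.2176% = 16.9344%.
16.9344% does not exceed the 25% threshold, so Sven is not a related party to Bluewater Energy Co.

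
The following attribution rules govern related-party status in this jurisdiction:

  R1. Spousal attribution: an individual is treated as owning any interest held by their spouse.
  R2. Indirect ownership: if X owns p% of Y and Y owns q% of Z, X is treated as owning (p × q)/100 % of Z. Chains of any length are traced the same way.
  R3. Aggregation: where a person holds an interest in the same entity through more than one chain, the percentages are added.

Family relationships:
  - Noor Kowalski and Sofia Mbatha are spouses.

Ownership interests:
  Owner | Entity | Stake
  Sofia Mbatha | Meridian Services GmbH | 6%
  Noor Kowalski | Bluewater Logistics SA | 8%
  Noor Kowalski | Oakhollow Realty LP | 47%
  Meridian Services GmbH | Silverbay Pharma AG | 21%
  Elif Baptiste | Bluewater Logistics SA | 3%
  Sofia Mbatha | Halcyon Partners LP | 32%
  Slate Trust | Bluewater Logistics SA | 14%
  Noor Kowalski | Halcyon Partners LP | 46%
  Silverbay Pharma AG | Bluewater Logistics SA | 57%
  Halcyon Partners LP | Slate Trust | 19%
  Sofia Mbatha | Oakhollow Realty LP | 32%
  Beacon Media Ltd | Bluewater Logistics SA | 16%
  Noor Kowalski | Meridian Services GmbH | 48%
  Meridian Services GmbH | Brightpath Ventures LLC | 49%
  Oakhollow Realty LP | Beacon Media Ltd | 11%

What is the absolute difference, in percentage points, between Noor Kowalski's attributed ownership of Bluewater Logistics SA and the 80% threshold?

62.071

By spousal attribution (R1), Noor Kowalski is treated as also owning Sofia Mbatha's interest in Halcyon Partners LP, giving 46% + 32% = 78%.
By spousal attribution (R1), Noor Kowalski is treated as also owning Sofia Mbatha's interest in Oakhollow Realty LP, giving 47% + 32% = 79%.
By spousal attribution (R1), Noor Kowalski is treated as also owning Sofia Mbatha's interest in Meridian Services GmbH, giving 48% + 6% = 54%.
Chain via Halcyon Partners LP → Slate Trust (R2): 78% × 19% × 14% = 2.0748% of Bluewater Logistics SA.
Chain via Oakhollow Realty LP → Beacon Media Ltd (R2): 79% × 11% × 16% = 1.3904% of Bluewater Logistics SA.
Chain via Meridian Services GmbH → Silverbay Pharma AG (R2): 54% × 21% × 57% = 6.4638% of Bluewater Logistics SA.
Direct interest in Bluewater Logistics SA: 8%.
Aggregating (R3): 2.0748% + 1.3904% + 6.4638% + 8% = 17.929%.
17.929% falls short of the 80% threshold by 62.071 percentage points.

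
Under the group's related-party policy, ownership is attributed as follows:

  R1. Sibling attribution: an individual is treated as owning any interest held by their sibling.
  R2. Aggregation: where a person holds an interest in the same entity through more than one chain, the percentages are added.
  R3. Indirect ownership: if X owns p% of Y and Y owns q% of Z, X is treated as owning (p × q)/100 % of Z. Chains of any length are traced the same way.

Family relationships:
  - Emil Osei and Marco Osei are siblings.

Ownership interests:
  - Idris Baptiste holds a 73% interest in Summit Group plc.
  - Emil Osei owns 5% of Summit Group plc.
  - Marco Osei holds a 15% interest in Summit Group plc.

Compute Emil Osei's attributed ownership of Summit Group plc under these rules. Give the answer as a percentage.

20%

By sibling attribution (R1), Emil Osei is treated as also owning Marco Osei's interest in Summit Group plc, giving 5% + 15% = 20%.
Direct interest in Summit Group plc: 20%.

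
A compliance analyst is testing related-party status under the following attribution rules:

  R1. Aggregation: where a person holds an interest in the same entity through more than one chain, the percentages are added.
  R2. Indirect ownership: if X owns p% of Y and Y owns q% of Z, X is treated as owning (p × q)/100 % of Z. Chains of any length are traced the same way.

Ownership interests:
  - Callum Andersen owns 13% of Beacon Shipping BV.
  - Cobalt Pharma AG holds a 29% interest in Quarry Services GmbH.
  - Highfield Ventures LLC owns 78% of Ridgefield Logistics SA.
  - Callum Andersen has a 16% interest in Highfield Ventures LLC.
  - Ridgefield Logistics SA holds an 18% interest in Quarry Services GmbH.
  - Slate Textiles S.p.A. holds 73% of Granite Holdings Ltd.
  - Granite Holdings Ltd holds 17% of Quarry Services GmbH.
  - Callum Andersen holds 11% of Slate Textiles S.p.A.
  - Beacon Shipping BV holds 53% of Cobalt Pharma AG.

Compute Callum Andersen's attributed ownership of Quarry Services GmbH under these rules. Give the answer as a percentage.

5.6096%

Chain via Slate Textiles S.p.A. → Granite Holdings Ltd (R2): 11% × 73% × 17% = 1.3651% of Quarry Services GmbH.
Chain via Beacon Shipping BV → Cobalt Pharma AG (R2): 13% × 53% × 29% = 1.9981% of Quarry Services GmbH.
Chain via Highfield Ventures LLC → Ridgefield Logistics SA (R2): 16% × 78% × 18% = 2.2464% of Quarry Services GmbH.
Aggregating (R1): 1.3651% + 1.9981% + 2.2464% = 5.6096%.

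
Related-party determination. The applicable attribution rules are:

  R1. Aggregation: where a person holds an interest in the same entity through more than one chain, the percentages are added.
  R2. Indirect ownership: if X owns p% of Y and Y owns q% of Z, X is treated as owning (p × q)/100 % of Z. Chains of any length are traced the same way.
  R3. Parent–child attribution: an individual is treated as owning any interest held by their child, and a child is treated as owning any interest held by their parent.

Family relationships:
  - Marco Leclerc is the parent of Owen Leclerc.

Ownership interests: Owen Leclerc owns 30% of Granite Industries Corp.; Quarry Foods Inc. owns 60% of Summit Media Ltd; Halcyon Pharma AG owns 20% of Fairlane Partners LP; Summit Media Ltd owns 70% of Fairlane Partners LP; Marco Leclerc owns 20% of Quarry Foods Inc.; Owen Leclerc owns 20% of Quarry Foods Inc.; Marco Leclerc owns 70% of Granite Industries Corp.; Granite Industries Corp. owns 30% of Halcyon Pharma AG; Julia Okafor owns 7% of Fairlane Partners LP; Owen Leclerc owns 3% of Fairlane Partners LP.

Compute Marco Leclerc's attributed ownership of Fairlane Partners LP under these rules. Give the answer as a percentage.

By parent–child attribution (R3), Marco Leclerc is treated as also owning Owen Leclerc's interest in Granite Industries Corp, giving 70% + 30% = 100%.
By parent–child attribution (R3), Marco Leclerc is treated as also owning Owen Leclerc's interest in Quarry Foods Inc, giving 20% + 20% = 40%.
By parent–child attribution (R3), Marco Leclerc is treated as owning Owen Leclerc's 3% interest in Fairlane Partners LP.
Chain via Granite Industries Corp. → Halcyon Pharma AG (R2): 100% × 30% × 20% = 6% of Fairlane Partners LP.
Chain via Quarry Foods Inc. → Summit Media Ltd (R2): 40% × 60% × 70% = 16.8% of Fairlane Partners LP.
Direct interest in Fairlane Partners LP: 3%.
Aggregating (R1): 6% + 16.8% + 3% = 25.8%.

25.8%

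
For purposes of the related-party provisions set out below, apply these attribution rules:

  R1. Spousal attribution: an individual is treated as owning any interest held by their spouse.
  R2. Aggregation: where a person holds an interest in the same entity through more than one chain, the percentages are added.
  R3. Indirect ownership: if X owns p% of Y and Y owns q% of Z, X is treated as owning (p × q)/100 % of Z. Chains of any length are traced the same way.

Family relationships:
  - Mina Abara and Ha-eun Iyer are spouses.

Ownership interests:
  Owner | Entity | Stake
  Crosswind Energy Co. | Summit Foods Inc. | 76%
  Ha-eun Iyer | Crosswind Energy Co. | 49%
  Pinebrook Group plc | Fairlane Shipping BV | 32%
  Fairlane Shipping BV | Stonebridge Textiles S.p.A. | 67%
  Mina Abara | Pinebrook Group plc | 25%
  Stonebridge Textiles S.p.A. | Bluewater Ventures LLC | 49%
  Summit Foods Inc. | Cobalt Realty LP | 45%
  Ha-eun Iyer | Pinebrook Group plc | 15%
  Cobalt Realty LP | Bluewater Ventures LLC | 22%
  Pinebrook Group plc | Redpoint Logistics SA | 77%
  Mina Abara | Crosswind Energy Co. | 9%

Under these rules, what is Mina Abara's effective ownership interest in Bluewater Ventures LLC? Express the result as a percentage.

8.56616%

By spousal attribution (R1), Mina Abara is treated as also owning Ha-eun Iyer's interest in Crosswind Energy Co, giving 9% + 49% = 58%.
By spousal attribution (R1), Mina Abara is treated as also owning Ha-eun Iyer's interest in Pinebrook Group plc, giving 25% + 15% = 40%.
Chain via Crosswind Energy Co. → Summit Foods Inc. → Cobalt Realty LP (R3): 58% × 76% × 45% × 22% = 4.36392% of Bluewater Ventures LLC.
Chain via Pinebrook Group plc → Fairlane Shipping BV → Stonebridge Textiles S.p.A. (R3): 40% × 32% × 67% × 49% = 4.20224% of Bluewater Ventures LLC.
Aggregating (R2): 4.36392% + 4.20224% = 8.56616%.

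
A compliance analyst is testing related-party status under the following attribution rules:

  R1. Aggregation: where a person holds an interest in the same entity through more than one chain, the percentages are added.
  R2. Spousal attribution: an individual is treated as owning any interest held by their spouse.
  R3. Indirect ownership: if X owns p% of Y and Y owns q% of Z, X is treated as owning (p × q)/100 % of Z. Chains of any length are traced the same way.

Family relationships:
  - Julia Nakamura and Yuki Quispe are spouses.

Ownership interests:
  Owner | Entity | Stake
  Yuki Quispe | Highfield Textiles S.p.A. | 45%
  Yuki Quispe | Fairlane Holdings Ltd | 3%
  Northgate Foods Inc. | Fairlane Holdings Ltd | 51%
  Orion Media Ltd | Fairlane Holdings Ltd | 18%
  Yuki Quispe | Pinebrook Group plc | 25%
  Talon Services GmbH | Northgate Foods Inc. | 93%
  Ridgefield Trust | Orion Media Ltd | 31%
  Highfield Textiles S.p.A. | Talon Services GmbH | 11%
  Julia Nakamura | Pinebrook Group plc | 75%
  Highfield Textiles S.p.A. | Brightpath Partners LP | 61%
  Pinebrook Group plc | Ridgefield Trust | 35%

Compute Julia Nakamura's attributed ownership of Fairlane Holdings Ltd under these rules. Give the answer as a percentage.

By spousal attribution (R2), Julia Nakamura is treated as also owning Yuki Quispe's interest in Pinebrook Group plc, giving 75% + 25% = 100%.
By spousal attribution (R2), Julia Nakamura is treated as owning Yuki Quispe's 45% interest in Highfield Textiles S.p.A.
By spousal attribution (R2), Julia Nakamura is treated as owning Yuki Quispe's 3% interest in Fairlane Holdings Ltd.
Chain via Pinebrook Group plc → Ridgefield Trust → Orion Media Ltd (R3): 100% × 35% × 31% × 18% = 1.953% of Fairlane Holdings Ltd.
Chain via Highfield Textiles S.p.A. → Talon Services GmbH → Northgate Foods Inc. (R3): 45% × 11% × 93% × 51% = 2.347785% of Fairlane Holdings Ltd.
Direct interest in Fairlane Holdings Ltd: 3%.
Aggregating (R1): 1.953% + 2.347785% + 3% = 7.300785%.

7.300785%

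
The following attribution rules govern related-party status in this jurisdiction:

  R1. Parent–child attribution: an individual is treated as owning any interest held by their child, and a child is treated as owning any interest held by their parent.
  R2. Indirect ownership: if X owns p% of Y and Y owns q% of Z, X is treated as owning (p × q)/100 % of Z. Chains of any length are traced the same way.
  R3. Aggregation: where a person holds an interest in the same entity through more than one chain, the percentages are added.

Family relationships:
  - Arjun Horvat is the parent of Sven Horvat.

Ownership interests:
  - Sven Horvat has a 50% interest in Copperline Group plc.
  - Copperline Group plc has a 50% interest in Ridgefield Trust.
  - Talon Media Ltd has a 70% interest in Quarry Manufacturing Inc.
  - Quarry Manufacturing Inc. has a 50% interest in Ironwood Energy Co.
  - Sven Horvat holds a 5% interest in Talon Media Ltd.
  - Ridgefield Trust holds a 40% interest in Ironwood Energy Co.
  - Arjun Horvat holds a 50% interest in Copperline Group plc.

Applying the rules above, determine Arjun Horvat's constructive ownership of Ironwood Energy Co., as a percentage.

By parent–child attribution (R1), Arjun Horvat is treated as also owning Sven Horvat's interest in Copperline Group plc, giving 50% + 50% = 100%.
By parent–child attribution (R1), Arjun Horvat is treated as owning Sven Horvat's 5% interest in Talon Media Ltd.
Chain via Copperline Group plc → Ridgefield Trust (R2): 100% × 50% × 40% = 20% of Ironwood Energy Co.
Chain via Talon Media Ltd → Quarry Manufacturing Inc. (R2): 5% × 70% × 50% = 1.75% of Ironwood Energy Co.
Aggregating (R3): 20% + 1.75% = 21.75%.

21.75%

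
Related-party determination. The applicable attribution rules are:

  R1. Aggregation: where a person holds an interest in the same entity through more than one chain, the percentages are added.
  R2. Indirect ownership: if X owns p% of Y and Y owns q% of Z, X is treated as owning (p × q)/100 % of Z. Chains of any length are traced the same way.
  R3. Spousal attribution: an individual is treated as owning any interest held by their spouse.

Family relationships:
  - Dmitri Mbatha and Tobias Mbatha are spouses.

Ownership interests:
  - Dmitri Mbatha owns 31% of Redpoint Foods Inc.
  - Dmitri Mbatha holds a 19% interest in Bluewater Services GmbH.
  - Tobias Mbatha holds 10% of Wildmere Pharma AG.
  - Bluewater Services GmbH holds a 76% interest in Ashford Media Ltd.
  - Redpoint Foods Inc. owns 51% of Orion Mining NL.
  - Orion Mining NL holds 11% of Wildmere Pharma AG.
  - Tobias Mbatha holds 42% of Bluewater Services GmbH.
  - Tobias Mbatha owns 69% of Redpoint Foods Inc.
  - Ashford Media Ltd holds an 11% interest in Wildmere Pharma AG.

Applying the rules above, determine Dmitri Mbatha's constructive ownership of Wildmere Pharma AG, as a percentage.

By spousal attribution (R3), Dmitri Mbatha is treated as also owning Tobias Mbatha's interest in Redpoint Foods Inc, giving 31% + 69% = 100%.
By spousal attribution (R3), Dmitri Mbatha is treated as also owning Tobias Mbatha's interest in Bluewater Services GmbH, giving 19% + 42% = 61%.
By spousal attribution (R3), Dmitri Mbatha is treated as owning Tobias Mbatha's 10% interest in Wildmere Pharma AG.
Chain via Redpoint Foods Inc. → Orion Mining NL (R2): 100% × 51% × 11% = 5.61% of Wildmere Pharma AG.
Chain via Bluewater Services GmbH → Ashford Media Ltd (R2): 61% × 76% × 11% = 5.0996% of Wildmere Pharma AG.
Direct interest in Wildmere Pharma AG: 10%.
Aggregating (R1): 5.61% + 5.0996% + 10% = 20.7096%.

20.7096%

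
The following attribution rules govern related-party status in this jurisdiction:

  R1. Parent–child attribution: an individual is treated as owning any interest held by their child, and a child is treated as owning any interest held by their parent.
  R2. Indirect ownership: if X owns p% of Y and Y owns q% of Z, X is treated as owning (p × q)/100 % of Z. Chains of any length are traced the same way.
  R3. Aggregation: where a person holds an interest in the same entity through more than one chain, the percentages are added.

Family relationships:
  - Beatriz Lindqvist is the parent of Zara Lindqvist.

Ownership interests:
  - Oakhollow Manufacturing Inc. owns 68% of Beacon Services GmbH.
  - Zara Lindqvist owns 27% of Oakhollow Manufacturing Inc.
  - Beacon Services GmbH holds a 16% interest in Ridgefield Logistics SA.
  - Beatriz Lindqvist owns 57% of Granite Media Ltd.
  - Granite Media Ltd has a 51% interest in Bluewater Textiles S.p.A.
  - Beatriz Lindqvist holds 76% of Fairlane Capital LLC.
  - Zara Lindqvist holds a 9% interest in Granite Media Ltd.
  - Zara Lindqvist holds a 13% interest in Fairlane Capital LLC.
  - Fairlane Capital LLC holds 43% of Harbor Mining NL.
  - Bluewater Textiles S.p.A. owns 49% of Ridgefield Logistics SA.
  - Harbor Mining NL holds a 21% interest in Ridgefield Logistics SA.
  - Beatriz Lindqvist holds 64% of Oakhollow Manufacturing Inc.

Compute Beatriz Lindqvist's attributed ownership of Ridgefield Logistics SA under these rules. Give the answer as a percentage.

By parent–child attribution (R1), Beatriz Lindqvist is treated as also owning Zara Lindqvist's interest in Fairlane Capital LLC, giving 76% + 13% = 89%.
By parent–child attribution (R1), Beatriz Lindqvist is treated as also owning Zara Lindqvist's interest in Granite Media Ltd, giving 57% + 9% = 66%.
By parent–child attribution (R1), Beatriz Lindqvist is treated as also owning Zara Lindqvist's interest in Oakhollow Manufacturing Inc, giving 64% + 27% = 91%.
Chain via Fairlane Capital LLC → Harbor Mining NL (R2): 89% × 43% × 21% = 8.0367% of Ridgefield Logistics SA.
Chain via Granite Media Ltd → Bluewater Textiles S.p.A. (R2): 66% × 51% × 49% = 16.4934% of Ridgefield Logistics SA.
Chain via Oakhollow Manufacturing Inc. → Beacon Services GmbH (R2): 91% × 68% × 16% = 9.9008% of Ridgefield Logistics SA.
Aggregating (R3): 8.0367% + 16.4934% + 9.9008% = 34.4309%.

34.4309%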